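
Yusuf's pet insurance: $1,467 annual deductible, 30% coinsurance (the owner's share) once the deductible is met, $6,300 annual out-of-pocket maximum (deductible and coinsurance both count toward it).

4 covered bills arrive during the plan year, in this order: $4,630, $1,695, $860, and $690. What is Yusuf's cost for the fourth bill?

#1 ($4,630): $1,467 to deductible, leaving $3,163; owner's 30% is $948.90. Cost to owner: $2,415.90. OOP to date $2,415.90.
#2 ($1,695): deductible already satisfied, so owner's share is 30% × $1,695 = $508.50. Owner owes $508.50 (running OOP $2,924.40).
#3 ($860): deductible met; 30% of $860 = $258. Cost to owner: $258. OOP to date $3,182.40.
#4 ($690): deductible already satisfied, so owner's share is 30% × $690 = $207. Owner pays $207; OOP now $3,389.40.

$207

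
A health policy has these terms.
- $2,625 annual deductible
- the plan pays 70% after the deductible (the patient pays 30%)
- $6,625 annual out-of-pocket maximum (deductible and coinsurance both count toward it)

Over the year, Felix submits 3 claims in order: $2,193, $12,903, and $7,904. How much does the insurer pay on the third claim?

$7,645.30

Claim 1 — $2,193: all of it applies to the deductible. Patient pays $2,193; OOP now $2,193. Plan pays $2,193 − $2,193 = $0.
Claim 2 — $12,903: $432 finishes the deductible; $12,471 goes to coinsurance; 30% of $12,471 = $3,741.30. Patient owes $4,173.30 (running OOP $6,366.30). Plan pays $12,903 − $4,173.30 = $8,729.70.
Claim 3 — $7,904: 30% coinsurance on $7,904 = $2,371.20. Adding that to $6,366.30 gives $8,737.50, past the $6,625 cap; patient pays only $6,625 − $6,366.30 = $258.70. Plan pays $7,904 − $258.70 = $7,645.30.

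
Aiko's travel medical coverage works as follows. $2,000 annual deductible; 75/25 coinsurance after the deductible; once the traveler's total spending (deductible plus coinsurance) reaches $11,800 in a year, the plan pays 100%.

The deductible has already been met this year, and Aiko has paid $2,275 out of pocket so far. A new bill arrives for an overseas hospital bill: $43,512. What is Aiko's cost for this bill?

$9,525

The deductible is already satisfied, so the full bill goes to coinsurance.
Traveler's 25% share of $43,512 is $10,878.
Adding $10,878 to the $2,275 already spent would give $13,153, which exceeds the $11,800 cap; the traveler pays just $11,800 − $2,275 = $9,525.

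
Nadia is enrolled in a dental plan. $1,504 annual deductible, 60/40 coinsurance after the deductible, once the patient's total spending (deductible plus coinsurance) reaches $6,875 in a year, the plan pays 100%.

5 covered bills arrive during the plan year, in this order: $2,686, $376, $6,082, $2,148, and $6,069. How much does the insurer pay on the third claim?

$3,649.20

Bill 1, $2,686: deductible takes $1,504, $1,182 remains; patient's 40% is $472.80. Patient pays $1,976.80; OOP now $1,976.80. Plan pays $2,686 − $1,976.80 = $709.20.
Bill 2, $376: 40% coinsurance on $376 = $150.40. Patient owes $150.40 (running OOP $2,127.20). Plan pays $376 − $150.40 = $225.60.
Bill 3, $6,082: 40% coinsurance on $6,082 = $2,432.80. Patient owes $2,432.80 (running OOP $4,560). Plan pays $6,082 − $2,432.80 = $3,649.20.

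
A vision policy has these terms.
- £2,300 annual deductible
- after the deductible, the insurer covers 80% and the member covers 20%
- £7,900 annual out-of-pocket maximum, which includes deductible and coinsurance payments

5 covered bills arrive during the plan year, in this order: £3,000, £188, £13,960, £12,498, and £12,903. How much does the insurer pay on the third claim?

£11,168

Claim 1 (£3,000): £2,300 to deductible, leaving £700; member's 20% is £140. Cost to member: £2,440. OOP to date £2,440. Insurer: £3,000 − £2,440 = £560.
Claim 2 (£188): deductible met; 20% of £188 = £37.60. Cost to member: £37.60. OOP to date £2,477.60. Plan pays £188 − £37.60 = £150.40.
Claim 3 (£13,960): 20% coinsurance on £13,960 = £2,792. Cost to member: £2,792. OOP to date £5,269.60. Plan pays £13,960 − £2,792 = £11,168.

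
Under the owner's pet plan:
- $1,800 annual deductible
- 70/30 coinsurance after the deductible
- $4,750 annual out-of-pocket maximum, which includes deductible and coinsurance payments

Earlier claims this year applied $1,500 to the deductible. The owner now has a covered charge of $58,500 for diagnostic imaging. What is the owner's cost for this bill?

$3,250

$1,500 of the $1,800 deductible is already met, leaving $300.
That leaves $58,500 − $300 = $58,200 for coinsurance.
Coinsurance: $58,200 × 30% = $17,460.
Owner responsibility before any cap: $300 + $17,460 = $17,760.
That would bring total out-of-pocket to $19,260, past the $4,750 cap. The owner is capped at $4,750 − $1,500 = $3,250 on this claim.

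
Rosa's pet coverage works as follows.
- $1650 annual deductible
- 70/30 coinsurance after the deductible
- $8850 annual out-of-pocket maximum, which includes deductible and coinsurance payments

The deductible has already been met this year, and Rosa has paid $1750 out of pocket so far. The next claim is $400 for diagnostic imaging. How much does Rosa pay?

The deductible is already satisfied, so the full bill goes to coinsurance.
30% of $400 = $120 falls to the owner.
Total out-of-pocket so far would be $1750 + $120 = $1870, below the $8850 cap — no reduction.

$120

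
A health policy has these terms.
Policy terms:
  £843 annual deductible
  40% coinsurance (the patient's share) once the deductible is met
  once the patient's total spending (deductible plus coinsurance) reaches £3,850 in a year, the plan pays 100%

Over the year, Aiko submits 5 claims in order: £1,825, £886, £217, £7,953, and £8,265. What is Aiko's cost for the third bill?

£86.80

Claim 1 — £1,825: £843 to deductible, leaving £982; coinsurance £982 × 40% = £392.80. Patient pays £1,235.80; OOP now £1,235.80.
Claim 2 — £886: 40% coinsurance on £886 = £354.40. Patient owes £354.40 (running OOP £1,590.20).
Claim 3 — £217: 40% coinsurance on £217 = £86.80. Patient owes £86.80 (running OOP £1,677).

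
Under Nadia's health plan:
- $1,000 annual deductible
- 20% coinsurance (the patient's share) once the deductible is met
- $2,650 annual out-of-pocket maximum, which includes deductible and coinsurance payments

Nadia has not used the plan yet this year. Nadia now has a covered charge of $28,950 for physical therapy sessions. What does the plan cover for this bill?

$26,300

Nothing has been paid toward the $1,000 deductible, so the first $1,000 of this charge is applied there.
The remaining $27,950 (= $28,950 − $1,000) moves to coinsurance.
Patient's 20% share of $27,950 is $5,590.
So the patient owes $1,000 + $5,590 = $6,590 before any cap.
Year-to-date out-of-pocket would reach $0 + $6,590 = $6,590, above the $2,650 maximum, so the patient pays only $2,650 − $0 = $2,650.
Insurer pays the balance: $28,950 − $2,650 = $26,300.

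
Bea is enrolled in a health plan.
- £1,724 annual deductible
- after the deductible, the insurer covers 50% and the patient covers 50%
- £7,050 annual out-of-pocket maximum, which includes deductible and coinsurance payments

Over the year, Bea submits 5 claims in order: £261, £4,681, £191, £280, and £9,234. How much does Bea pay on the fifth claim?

Bill 1, £261: all of it applies to the deductible. Patient pays £261; OOP now £261.
Bill 2, £4,681: £1,463 to deductible, leaving £3,218; 50% of £3,218 = £1,609. Cost to patient: £3,072. OOP to date £3,333.
Bill 3, £191: deductible met; 50% of £191 = £95.50. Cost to patient: £95.50. OOP to date £3,428.50.
Bill 4, £280: deductible already satisfied, so patient's share is 50% × £280 = £140. Patient pays £140; OOP now £3,568.50.
Bill 5, £9,234: 50% coinsurance on £9,234 = £4,617. That would push OOP to £8,185.50, over the £7,050 cap, so patient pays £7,050 − £3,568.50 = £3,481.50.

£3,481.50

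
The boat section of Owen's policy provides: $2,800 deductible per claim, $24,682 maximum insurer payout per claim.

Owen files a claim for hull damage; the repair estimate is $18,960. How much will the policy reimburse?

After the deductible, $18,960 − $2,800 = $16,160 remains.
That's under the $24,682 cap, so the insurer reimburses the full $16,160.

$16,160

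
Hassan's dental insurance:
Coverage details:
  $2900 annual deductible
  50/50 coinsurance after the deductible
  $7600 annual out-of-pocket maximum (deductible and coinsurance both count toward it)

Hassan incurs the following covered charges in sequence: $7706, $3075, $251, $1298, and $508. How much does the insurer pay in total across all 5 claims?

Claim 1 — $7706: $2900 finishes the deductible; $4806 goes to coinsurance; patient's 50% is $2403. Patient pays $5303; OOP now $5303. Plan pays $7706 − $5303 = $2403.
Claim 2 — $3075: 50% coinsurance on $3075 = $1537.50. Cost to patient: $1537.50. OOP to date $6840.50. Plan pays $3075 − $1537.50 = $1537.50.
Claim 3 — $251: deductible met; 50% of $251 = $125.50. Patient owes $125.50 (running OOP $6966). Insurer: $251 − $125.50 = $125.50.
Claim 4 — $1298: deductible already satisfied, so patient's share is 50% × $1298 = $649. Adding that to $6966 gives $7615, past the $7600 cap; patient pays only $7600 − $6966 = $634. Insurer: $1298 − $634 = $664.
Claim 5 — $508: deductible already satisfied, so patient's share is 50% × $508 = $254. Adding that to $7600 gives $7854, past the $7600 cap; patient pays only $7600 − $7600 = $0. Insurer: $508 − $0 = $508.
Insurer total = bills − patient's total = $12838 − $7600 = $5238.

$5238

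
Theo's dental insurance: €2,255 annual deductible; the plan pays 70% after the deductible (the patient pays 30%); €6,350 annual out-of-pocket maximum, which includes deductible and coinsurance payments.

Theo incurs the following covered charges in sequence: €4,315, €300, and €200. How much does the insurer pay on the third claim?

Claim 1 — €4,315: €2,255 finishes the deductible; €2,060 goes to coinsurance; coinsurance €2,060 × 30% = €618. Cost to patient: €2,873. OOP to date €2,873. Insurer: €4,315 − €2,873 = €1,442.
Claim 2 — €300: deductible met; 30% of €300 = €90. Cost to patient: €90. OOP to date €2,963. Insurer: €300 − €90 = €210.
Claim 3 — €200: deductible already satisfied, so patient's share is 30% × €200 = €60. Cost to patient: €60. OOP to date €3,023. Insurer: €200 − €60 = €140.

€140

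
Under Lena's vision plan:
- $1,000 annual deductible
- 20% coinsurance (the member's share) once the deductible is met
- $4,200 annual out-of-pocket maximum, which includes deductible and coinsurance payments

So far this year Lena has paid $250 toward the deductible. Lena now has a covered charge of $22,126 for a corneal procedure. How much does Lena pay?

$3,950

$250 of the $1,000 deductible is already met, leaving $750.
The remaining $21,376 (= $22,126 − $750) moves to coinsurance.
20% of $21,376 = $4,275.20 falls to the member.
Member responsibility before any cap: $750 + $4,275.20 = $5,025.20.
Adding $5,025.20 to the $250 already spent would give $5,275.20, which exceeds the $4,200 cap; the member pays just $4,200 − $250 = $3,950.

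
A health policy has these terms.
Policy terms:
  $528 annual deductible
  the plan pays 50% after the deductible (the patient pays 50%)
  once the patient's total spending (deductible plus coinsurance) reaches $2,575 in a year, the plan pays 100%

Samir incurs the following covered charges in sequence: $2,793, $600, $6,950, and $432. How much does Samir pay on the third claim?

$614.50

Claim 1 — $2,793: $528 to deductible, leaving $2,265; coinsurance $2,265 × 50% = $1,132.50. Cost to patient: $1,660.50. OOP to date $1,660.50.
Claim 2 — $600: deductible met; 50% of $600 = $300. Cost to patient: $300. OOP to date $1,960.50.
Claim 3 — $6,950: deductible already satisfied, so patient's share is 50% × $6,950 = $3,475. Adding that to $1,960.50 gives $5,435.50, past the $2,575 cap; patient pays only $2,575 − $1,960.50 = $614.50.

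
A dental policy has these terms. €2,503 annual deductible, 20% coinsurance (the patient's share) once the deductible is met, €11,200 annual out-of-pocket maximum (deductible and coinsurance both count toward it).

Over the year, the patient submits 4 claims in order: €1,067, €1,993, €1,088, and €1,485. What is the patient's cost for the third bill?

€217.60

#1 (€1,067): all of it applies to the deductible. Patient owes €1,067 (running OOP €1,067).
#2 (€1,993): €1,436 to deductible, leaving €557; patient's 20% is €111.40. Patient pays €1,547.40; OOP now €2,614.40.
#3 (€1,088): deductible met; 20% of €1,088 = €217.60. Patient pays €217.60; OOP now €2,832.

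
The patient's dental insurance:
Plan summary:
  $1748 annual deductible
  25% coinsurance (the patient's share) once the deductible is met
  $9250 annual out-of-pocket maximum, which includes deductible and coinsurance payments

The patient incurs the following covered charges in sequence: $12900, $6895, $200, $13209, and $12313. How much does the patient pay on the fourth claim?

$2940.25

Claim 1 ($12900): $1748 to deductible, leaving $11152; 25% of $11152 = $2788. Patient owes $4536 (running OOP $4536).
Claim 2 ($6895): deductible already satisfied, so patient's share is 25% × $6895 = $1723.75. Patient owes $1723.75 (running OOP $6259.75).
Claim 3 ($200): deductible already satisfied, so patient's share is 25% × $200 = $50. Patient pays $50; OOP now $6309.75.
Claim 4 ($13209): deductible already satisfied, so patient's share is 25% × $13209 = $3302.25. Adding that to $6309.75 gives $9612, past the $9250 cap; patient pays only $9250 − $6309.75 = $2940.25.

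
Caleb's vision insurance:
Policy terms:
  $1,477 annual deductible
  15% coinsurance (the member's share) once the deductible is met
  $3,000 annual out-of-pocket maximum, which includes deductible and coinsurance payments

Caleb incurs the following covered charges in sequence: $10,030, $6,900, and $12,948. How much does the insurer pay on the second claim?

$6,659.95

Claim 1 ($10,030): deductible takes $1,477, $8,553 remains; 15% of $8,553 = $1,282.95. Cost to member: $2,759.95. OOP to date $2,759.95. Insurer: $10,030 − $2,759.95 = $7,270.05.
Claim 2 ($6,900): deductible already satisfied, so member's share is 15% × $6,900 = $1,035. OOP would hit $3,794.95 > $3,000, so the cap limits the member to $3,000 − $2,759.95 = $240.05. Insurer: $6,900 − $240.05 = $6,659.95.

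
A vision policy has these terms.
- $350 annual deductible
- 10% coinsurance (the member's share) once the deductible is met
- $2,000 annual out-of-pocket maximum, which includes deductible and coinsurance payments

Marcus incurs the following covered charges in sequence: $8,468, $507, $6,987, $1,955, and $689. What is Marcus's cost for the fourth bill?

$88.80

Claim 1 — $8,468: deductible takes $350, $8,118 remains; coinsurance $8,118 × 10% = $811.80. Member pays $1,161.80; OOP now $1,161.80.
Claim 2 — $507: 10% coinsurance on $507 = $50.70. Member pays $50.70; OOP now $1,212.50.
Claim 3 — $6,987: deductible met; 10% of $6,987 = $698.70. Member pays $698.70; OOP now $1,911.20.
Claim 4 — $1,955: deductible already satisfied, so member's share is 10% × $1,955 = $195.50. Adding that to $1,911.20 gives $2,106.70, past the $2,000 cap; member pays only $2,000 − $1,911.20 = $88.80.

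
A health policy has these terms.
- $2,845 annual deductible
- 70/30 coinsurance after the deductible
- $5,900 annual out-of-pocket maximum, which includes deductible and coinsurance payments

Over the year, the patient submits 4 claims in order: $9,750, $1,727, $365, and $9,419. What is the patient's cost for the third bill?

$109.50

#1 ($9,750): $2,845 to deductible, leaving $6,905; 30% of $6,905 = $2,071.50. Cost to patient: $4,916.50. OOP to date $4,916.50.
#2 ($1,727): 30% coinsurance on $1,727 = $518.10. Cost to patient: $518.10. OOP to date $5,434.60.
#3 ($365): deductible met; 30% of $365 = $109.50. Patient pays $109.50; OOP now $5,544.10.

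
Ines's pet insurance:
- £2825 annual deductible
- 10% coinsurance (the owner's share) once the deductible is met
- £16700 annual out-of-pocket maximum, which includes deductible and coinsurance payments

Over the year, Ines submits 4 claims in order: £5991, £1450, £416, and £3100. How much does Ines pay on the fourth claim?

Claim 1 (£5991): £2825 to deductible, leaving £3166; coinsurance £3166 × 10% = £316.60. Owner owes £3141.60 (running OOP £3141.60).
Claim 2 (£1450): deductible already satisfied, so owner's share is 10% × £1450 = £145. Owner pays £145; OOP now £3286.60.
Claim 3 (£416): deductible already satisfied, so owner's share is 10% × £416 = £41.60. Cost to owner: £41.60. OOP to date £3328.20.
Claim 4 (£3100): deductible met; 10% of £3100 = £310. Owner pays £310; OOP now £3638.20.

£310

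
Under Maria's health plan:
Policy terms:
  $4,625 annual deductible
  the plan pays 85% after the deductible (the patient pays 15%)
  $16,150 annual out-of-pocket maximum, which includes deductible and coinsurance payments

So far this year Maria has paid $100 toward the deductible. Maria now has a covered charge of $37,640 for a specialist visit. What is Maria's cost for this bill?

Deductible still to meet: $4,625 − $100 = $4,525.
That leaves $37,640 − $4,525 = $33,115 for coinsurance.
Patient's 15% share of $33,115 is $4,967.25.
So the patient owes $4,525 + $4,967.25 = $9,492.25 before any cap.
Total out-of-pocket so far would be $100 + $9,492.25 = $9,592.25, below the $16,150 cap — no reduction.

$9,492.25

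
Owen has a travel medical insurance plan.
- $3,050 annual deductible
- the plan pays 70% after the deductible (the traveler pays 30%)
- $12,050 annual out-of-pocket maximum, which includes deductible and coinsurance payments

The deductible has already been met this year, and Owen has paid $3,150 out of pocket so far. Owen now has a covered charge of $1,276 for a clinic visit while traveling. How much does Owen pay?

With the deductible met, the entire $1,276 is subject to coinsurance.
Coinsurance: $1,276 × 30% = $382.80.
Total out-of-pocket so far would be $3,150 + $382.80 = $3,532.80, below the $12,050 cap — no reduction.

$382.80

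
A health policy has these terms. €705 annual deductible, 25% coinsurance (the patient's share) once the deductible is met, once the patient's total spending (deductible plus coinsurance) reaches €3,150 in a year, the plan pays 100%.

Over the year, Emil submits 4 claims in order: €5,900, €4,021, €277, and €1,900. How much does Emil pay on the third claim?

€69.25

Bill 1, €5,900: deductible takes €705, €5,195 remains; patient's 25% is €1,298.75. Cost to patient: €2,003.75. OOP to date €2,003.75.
Bill 2, €4,021: deductible met; 25% of €4,021 = €1,005.25. Cost to patient: €1,005.25. OOP to date €3,009.
Bill 3, €277: deductible met; 25% of €277 = €69.25. Patient pays €69.25; OOP now €3,078.25.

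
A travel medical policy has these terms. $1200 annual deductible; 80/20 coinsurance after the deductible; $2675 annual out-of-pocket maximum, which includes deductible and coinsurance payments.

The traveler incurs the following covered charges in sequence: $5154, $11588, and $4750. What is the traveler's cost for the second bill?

Claim 1 — $5154: deductible takes $1200, $3954 remains; 20% of $3954 = $790.80. Cost to traveler: $1990.80. OOP to date $1990.80.
Claim 2 — $11588: 20% coinsurance on $11588 = $2317.60. That would push OOP to $4308.40, over the $2675 cap, so traveler pays $2675 − $1990.80 = $684.20.

$684.20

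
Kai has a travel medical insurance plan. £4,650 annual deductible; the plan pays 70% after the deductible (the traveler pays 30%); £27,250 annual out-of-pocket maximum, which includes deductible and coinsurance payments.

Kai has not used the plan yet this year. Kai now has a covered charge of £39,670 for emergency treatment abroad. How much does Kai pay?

The full £4,650 deductible is still open; £4,650 of this bill applies to it.
The remaining £35,020 (= £39,670 − £4,650) moves to coinsurance.
Coinsurance: £35,020 × 30% = £10,506.
That puts the traveler's cost at £4,650 + £10,506 = £15,156 before any cap.
Cumulative spending £0 + £15,156 = £15,156 stays under the £27,250 maximum.

£15,156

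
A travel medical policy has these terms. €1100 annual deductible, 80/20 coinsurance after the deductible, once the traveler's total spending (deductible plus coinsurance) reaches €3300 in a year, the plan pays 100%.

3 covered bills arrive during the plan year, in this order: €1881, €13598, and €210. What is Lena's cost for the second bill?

€2043.80

Claim 1 — €1881: deductible takes €1100, €781 remains; coinsurance €781 × 20% = €156.20. Cost to traveler: €1256.20. OOP to date €1256.20.
Claim 2 — €13598: 20% coinsurance on €13598 = €2719.60. OOP would hit €3975.80 > €3300, so the cap limits the traveler to €3300 − €1256.20 = €2043.80.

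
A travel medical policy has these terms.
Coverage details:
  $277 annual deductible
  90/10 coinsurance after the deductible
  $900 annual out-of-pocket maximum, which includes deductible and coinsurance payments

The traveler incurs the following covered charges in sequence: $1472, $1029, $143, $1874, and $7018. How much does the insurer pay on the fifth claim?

$6819.10

#1 ($1472): $277 finishes the deductible; $1195 goes to coinsurance; traveler's 10% is $119.50. Traveler owes $396.50 (running OOP $396.50). Plan pays $1472 − $396.50 = $1075.50.
#2 ($1029): 10% coinsurance on $1029 = $102.90. Traveler pays $102.90; OOP now $499.40. Insurer: $1029 − $102.90 = $926.10.
#3 ($143): 10% coinsurance on $143 = $14.30. Traveler pays $14.30; OOP now $513.70. Plan pays $143 − $14.30 = $128.70.
#4 ($1874): deductible already satisfied, so traveler's share is 10% × $1874 = $187.40. Traveler owes $187.40 (running OOP $701.10). Insurer: $1874 − $187.40 = $1686.60.
#5 ($7018): deductible already satisfied, so traveler's share is 10% × $7018 = $701.80. That would push OOP to $1402.90, over the $900 cap, so traveler pays $900 − $701.10 = $198.90. Insurer: $7018 − $198.90 = $6819.10.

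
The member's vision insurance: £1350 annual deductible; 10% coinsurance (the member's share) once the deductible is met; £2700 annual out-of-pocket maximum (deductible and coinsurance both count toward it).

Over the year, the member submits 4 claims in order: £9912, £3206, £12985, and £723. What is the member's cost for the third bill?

Claim 1 — £9912: £1350 to deductible, leaving £8562; 10% of £8562 = £856.20. Member owes £2206.20 (running OOP £2206.20).
Claim 2 — £3206: deductible already satisfied, so member's share is 10% × £3206 = £320.60. Member owes £320.60 (running OOP £2526.80).
Claim 3 — £12985: 10% coinsurance on £12985 = £1298.50. Adding that to £2526.80 gives £3825.30, past the £2700 cap; member pays only £2700 − £2526.80 = £173.20.

£173.20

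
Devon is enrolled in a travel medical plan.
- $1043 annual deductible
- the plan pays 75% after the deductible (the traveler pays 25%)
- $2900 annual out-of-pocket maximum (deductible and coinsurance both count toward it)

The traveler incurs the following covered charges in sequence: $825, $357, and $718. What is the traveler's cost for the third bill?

Bill 1, $825: all of it applies to the deductible. Cost to traveler: $825. OOP to date $825.
Bill 2, $357: $218 to deductible, leaving $139; traveler's 25% is $34.75. Cost to traveler: $252.75. OOP to date $1077.75.
Bill 3, $718: deductible already satisfied, so traveler's share is 25% × $718 = $179.50. Cost to traveler: $179.50. OOP to date $1257.25.

$179.50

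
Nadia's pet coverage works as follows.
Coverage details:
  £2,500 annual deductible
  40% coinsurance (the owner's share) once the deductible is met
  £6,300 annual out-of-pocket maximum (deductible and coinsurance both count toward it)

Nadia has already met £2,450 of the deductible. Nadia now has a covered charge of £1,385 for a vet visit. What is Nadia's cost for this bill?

Deductible still to meet: £2,500 − £2,450 = £50.
That leaves £1,385 − £50 = £1,335 for coinsurance.
40% of £1,335 = £534 falls to the owner.
So the owner owes £50 + £534 = £584 before any cap.
Total out-of-pocket so far would be £2,450 + £584 = £3,034, below the £6,300 cap — no reduction.

£584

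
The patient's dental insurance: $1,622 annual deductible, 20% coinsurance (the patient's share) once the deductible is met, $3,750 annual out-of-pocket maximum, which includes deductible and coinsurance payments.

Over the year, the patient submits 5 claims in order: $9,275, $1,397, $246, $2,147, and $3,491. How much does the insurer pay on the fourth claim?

$1,878.20

Bill 1, $9,275: deductible takes $1,622, $7,653 remains; patient's 20% is $1,530.60. Cost to patient: $3,152.60. OOP to date $3,152.60. Plan pays $9,275 − $3,152.60 = $6,122.40.
Bill 2, $1,397: 20% coinsurance on $1,397 = $279.40. Patient owes $279.40 (running OOP $3,432). Plan pays $1,397 − $279.40 = $1,117.60.
Bill 3, $246: deductible already satisfied, so patient's share is 20% × $246 = $49.20. Cost to patient: $49.20. OOP to date $3,481.20. Insurer: $246 − $49.20 = $196.80.
Bill 4, $2,147: deductible met; 20% of $2,147 = $429.40. Adding that to $3,481.20 gives $3,910.60, past the $3,750 cap; patient pays only $3,750 − $3,481.20 = $268.80. Plan pays $2,147 − $268.80 = $1,878.20.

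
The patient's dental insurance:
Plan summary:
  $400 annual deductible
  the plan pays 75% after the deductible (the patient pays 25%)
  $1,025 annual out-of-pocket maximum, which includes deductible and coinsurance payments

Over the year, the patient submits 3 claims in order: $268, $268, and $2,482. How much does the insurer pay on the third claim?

Claim 1 ($268): fully absorbed by the deductible. Patient owes $268 (running OOP $268). Plan pays $268 − $268 = $0.
Claim 2 ($268): deductible takes $132, $136 remains; 25% of $136 = $34. Cost to patient: $166. OOP to date $434. Plan pays $268 − $166 = $102.
Claim 3 ($2,482): deductible already satisfied, so patient's share is 25% × $2,482 = $620.50. Adding that to $434 gives $1,054.50, past the $1,025 cap; patient pays only $1,025 − $434 = $591. Insurer: $2,482 − $591 = $1,891.

$1,891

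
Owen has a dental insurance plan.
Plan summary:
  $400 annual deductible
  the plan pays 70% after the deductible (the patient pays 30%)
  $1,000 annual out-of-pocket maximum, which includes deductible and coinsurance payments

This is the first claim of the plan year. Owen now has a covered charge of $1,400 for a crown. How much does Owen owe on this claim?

The full $400 deductible is still open; $400 of this bill applies to it.
That leaves $1,400 − $400 = $1,000 for coinsurance.
Patient's 30% share of $1,000 is $300.
Patient responsibility before any cap: $400 + $300 = $700.
Total out-of-pocket so far would be $0 + $700 = $700, below the $1,000 cap — no reduction.

$700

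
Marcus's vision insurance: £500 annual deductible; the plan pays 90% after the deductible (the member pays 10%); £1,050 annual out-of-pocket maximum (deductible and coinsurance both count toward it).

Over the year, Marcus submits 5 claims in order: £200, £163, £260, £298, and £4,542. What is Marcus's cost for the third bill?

Claim 1 (£200): fully absorbed by the deductible. Member owes £200 (running OOP £200).
Claim 2 (£163): entire amount goes to the deductible. Cost to member: £163. OOP to date £363.
Claim 3 (£260): deductible takes £137, £123 remains; member's 10% is £12.30. Member owes £149.30 (running OOP £512.30).

£149.30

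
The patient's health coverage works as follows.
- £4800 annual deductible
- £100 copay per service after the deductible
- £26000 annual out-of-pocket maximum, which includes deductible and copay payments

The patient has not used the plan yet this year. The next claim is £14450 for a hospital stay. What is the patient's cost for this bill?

£4900

The full £4800 deductible is still open; £4800 of this bill applies to it.
The remaining £9650 (= £14450 − £4800) moves to the copay.
Copay on this service: £100.
Patient responsibility before any cap: £4800 + £100 = £4900.
Total out-of-pocket so far would be £0 + £4900 = £4900, below the £26000 cap — no reduction.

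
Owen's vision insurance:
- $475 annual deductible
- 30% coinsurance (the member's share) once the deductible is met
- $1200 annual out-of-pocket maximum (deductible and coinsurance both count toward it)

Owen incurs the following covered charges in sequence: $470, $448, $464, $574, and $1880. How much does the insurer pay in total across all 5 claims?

#1 ($470): entire amount goes to the deductible. Member owes $470 (running OOP $470). Plan pays $470 − $470 = $0.
#2 ($448): deductible takes $5, $443 remains; member's 30% is $132.90. Cost to member: $137.90. OOP to date $607.90. Plan pays $448 − $137.90 = $310.10.
#3 ($464): deductible already satisfied, so member's share is 30% × $464 = $139.20. Member pays $139.20; OOP now $747.10. Insurer: $464 − $139.20 = $324.80.
#4 ($574): 30% coinsurance on $574 = $172.20. Member owes $172.20 (running OOP $919.30). Plan pays $574 − $172.20 = $401.80.
#5 ($1880): deductible already satisfied, so member's share is 30% × $1880 = $564. Adding that to $919.30 gives $1483.30, past the $1200 cap; member pays only $1200 − $919.30 = $280.70. Insurer: $1880 − $280.70 = $1599.30.
Insurer total: $0 + $310.10 + $324.80 + $401.80 + $1599.30 = $2636.

$2636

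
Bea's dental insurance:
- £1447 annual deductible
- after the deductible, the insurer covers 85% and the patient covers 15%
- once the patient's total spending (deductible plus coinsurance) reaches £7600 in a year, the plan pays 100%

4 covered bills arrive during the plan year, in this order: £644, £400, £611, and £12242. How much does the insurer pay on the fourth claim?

Bill 1, £644: fully absorbed by the deductible. Patient pays £644; OOP now £644. Insurer: £644 − £644 = £0.
Bill 2, £400: all of it applies to the deductible. Patient pays £400; OOP now £1044. Insurer: £400 − £400 = £0.
Bill 3, £611: £403 finishes the deductible; £208 goes to coinsurance; patient's 15% is £31.20. Patient owes £434.20 (running OOP £1478.20). Insurer: £611 − £434.20 = £176.80.
Bill 4, £12242: 15% coinsurance on £12242 = £1836.30. Patient owes £1836.30 (running OOP £3314.50). Plan pays £12242 − £1836.30 = £10405.70.

£10405.70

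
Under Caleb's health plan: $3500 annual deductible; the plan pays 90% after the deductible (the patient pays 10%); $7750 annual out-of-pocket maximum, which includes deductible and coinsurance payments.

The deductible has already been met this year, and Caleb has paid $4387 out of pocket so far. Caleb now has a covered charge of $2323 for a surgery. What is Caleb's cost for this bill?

With the deductible met, the entire $2323 is subject to coinsurance.
Coinsurance: $2323 × 10% = $232.30.
Cumulative spending $4387 + $232.30 = $4619.30 stays under the $7750 maximum.

$232.30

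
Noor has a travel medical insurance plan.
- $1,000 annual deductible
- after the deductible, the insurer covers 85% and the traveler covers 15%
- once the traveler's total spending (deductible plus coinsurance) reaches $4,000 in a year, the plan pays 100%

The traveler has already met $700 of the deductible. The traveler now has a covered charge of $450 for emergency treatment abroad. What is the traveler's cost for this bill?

Remaining deductible: $1,000 − $700 = $300.
That leaves $450 − $300 = $150 for coinsurance.
15% of $150 = $22.50 falls to the traveler.
So the traveler owes $300 + $22.50 = $322.50 before any cap.
Year-to-date out-of-pocket becomes $700 + $322.50 = $1,022.50, still under the $4,000 maximum, so no cap applies.

$322.50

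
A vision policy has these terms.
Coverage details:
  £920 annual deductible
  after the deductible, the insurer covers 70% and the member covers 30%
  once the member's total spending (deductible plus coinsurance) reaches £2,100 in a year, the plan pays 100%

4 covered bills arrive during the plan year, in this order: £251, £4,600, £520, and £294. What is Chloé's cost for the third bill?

£0.70

#1 (£251): fully absorbed by the deductible. Member pays £251; OOP now £251.
#2 (£4,600): £669 to deductible, leaving £3,931; member's 30% is £1,179.30. Cost to member: £1,848.30. OOP to date £2,099.30.
#3 (£520): deductible already satisfied, so member's share is 30% × £520 = £156. That would push OOP to £2,255.30, over the £2,100 cap, so member pays £2,100 − £2,099.30 = £0.70.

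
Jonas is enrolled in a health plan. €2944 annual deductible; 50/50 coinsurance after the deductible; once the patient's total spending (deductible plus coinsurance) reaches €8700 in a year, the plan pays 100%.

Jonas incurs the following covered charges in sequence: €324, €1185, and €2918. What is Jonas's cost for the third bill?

Claim 1 (€324): entire amount goes to the deductible. Patient pays €324; OOP now €324.
Claim 2 (€1185): fully absorbed by the deductible. Patient owes €1185 (running OOP €1509).
Claim 3 (€2918): €1435 finishes the deductible; €1483 goes to coinsurance; patient's 50% is €741.50. Patient pays €2176.50; OOP now €3685.50.

€2176.50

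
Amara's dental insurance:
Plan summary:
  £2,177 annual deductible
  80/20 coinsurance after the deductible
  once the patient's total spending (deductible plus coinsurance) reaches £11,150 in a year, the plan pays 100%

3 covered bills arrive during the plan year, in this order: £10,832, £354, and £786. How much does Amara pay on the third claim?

£157.20

Claim 1 — £10,832: deductible takes £2,177, £8,655 remains; 20% of £8,655 = £1,731. Patient owes £3,908 (running OOP £3,908).
Claim 2 — £354: 20% coinsurance on £354 = £70.80. Patient owes £70.80 (running OOP £3,978.80).
Claim 3 — £786: deductible met; 20% of £786 = £157.20. Patient pays £157.20; OOP now £4,136.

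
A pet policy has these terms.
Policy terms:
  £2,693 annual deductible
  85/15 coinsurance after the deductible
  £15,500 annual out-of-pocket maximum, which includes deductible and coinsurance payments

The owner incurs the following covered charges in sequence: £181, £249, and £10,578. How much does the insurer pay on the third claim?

£7,067.75

#1 (£181): fully absorbed by the deductible. Cost to owner: £181. OOP to date £181. Plan pays £181 − £181 = £0.
#2 (£249): fully absorbed by the deductible. Owner pays £249; OOP now £430. Insurer: £249 − £249 = £0.
#3 (£10,578): £2,263 to deductible, leaving £8,315; coinsurance £8,315 × 15% = £1,247.25. Owner owes £3,510.25 (running OOP £3,940.25). Plan pays £10,578 − £3,510.25 = £7,067.75.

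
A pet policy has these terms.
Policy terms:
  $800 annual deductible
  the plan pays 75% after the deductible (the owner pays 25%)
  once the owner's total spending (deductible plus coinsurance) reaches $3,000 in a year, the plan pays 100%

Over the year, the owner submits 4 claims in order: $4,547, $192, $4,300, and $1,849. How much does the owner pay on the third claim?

$1,075

Claim 1 ($4,547): deductible takes $800, $3,747 remains; owner's 25% is $936.75. Owner owes $1,736.75 (running OOP $1,736.75).
Claim 2 ($192): deductible already satisfied, so owner's share is 25% × $192 = $48. Owner owes $48 (running OOP $1,784.75).
Claim 3 ($4,300): deductible met; 25% of $4,300 = $1,075. Cost to owner: $1,075. OOP to date $2,859.75.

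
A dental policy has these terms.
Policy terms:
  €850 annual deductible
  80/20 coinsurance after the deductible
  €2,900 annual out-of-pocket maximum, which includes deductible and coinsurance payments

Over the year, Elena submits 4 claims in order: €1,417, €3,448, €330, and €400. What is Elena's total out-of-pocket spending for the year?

€1,799

Bill 1, €1,417: €850 finishes the deductible; €567 goes to coinsurance; coinsurance €567 × 20% = €113.40. Patient owes €963.40 (running OOP €963.40).
Bill 2, €3,448: 20% coinsurance on €3,448 = €689.60. Cost to patient: €689.60. OOP to date €1,653.
Bill 3, €330: deductible met; 20% of €330 = €66. Patient owes €66 (running OOP €1,719).
Bill 4, €400: deductible already satisfied, so patient's share is 20% × €400 = €80. Cost to patient: €80. OOP to date €1,799.
Summing the patient's payments: €963.40 + €689.60 + €66 + €80 = €1,799.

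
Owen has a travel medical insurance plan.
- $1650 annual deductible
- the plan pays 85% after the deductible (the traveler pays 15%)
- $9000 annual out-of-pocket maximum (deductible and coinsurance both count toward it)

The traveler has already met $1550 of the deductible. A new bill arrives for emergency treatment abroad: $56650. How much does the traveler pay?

$7450

Deductible still to meet: $1650 − $1550 = $100.
The remaining $56550 (= $56650 − $100) moves to coinsurance.
Traveler's 15% share of $56550 is $8482.50.
That puts the traveler's cost at $100 + $8482.50 = $8582.50 before any cap.
Adding $8582.50 to the $1550 already spent would give $10132.50, which exceeds the $9000 cap; the traveler pays just $9000 − $1550 = $7450.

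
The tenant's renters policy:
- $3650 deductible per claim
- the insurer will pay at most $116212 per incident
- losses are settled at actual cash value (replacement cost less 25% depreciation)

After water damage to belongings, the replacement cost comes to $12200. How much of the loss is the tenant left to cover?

$6700

Actual cash value after 25% depreciation: $12200 × 75% = $9150.
Less the $3650 deductible: $9150 − $3650 = $5500.
$5500 ≤ $116212, so the limit doesn't bind; insurer pays $5500.
The tenant bears the rest of the original loss: $12200 − $5500 = $6700.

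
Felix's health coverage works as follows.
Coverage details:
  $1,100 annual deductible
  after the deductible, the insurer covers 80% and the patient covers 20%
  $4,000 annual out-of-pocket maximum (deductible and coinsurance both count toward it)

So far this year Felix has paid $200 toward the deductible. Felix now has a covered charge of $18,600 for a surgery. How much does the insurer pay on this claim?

$14,800

Deductible still to meet: $1,100 − $200 = $900.
That leaves $18,600 − $900 = $17,700 for coinsurance.
Patient's 20% share of $17,700 is $3,540.
So the patient owes $900 + $3,540 = $4,440 before any cap.
That would bring total out-of-pocket to $4,640, past the $4,000 cap. The patient is capped at $4,000 − $200 = $3,800 on this claim.
The plan picks up $18,600 − $3,800 = $14,800.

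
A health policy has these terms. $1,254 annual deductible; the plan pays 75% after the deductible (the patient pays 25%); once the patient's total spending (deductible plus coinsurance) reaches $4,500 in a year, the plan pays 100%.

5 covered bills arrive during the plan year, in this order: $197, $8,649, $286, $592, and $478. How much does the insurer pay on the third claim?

$214.50

#1 ($197): fully absorbed by the deductible. Cost to patient: $197. OOP to date $197. Insurer: $197 − $197 = $0.
#2 ($8,649): $1,057 finishes the deductible; $7,592 goes to coinsurance; coinsurance $7,592 × 25% = $1,898. Cost to patient: $2,955. OOP to date $3,152. Insurer: $8,649 − $2,955 = $5,694.
#3 ($286): deductible already satisfied, so patient's share is 25% × $286 = $71.50. Cost to patient: $71.50. OOP to date $3,223.50. Plan pays $286 − $71.50 = $214.50.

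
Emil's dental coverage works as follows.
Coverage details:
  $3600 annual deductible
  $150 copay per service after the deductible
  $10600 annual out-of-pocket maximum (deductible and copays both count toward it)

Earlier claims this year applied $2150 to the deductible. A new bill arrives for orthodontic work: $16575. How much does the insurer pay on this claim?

Deductible still to meet: $3600 − $2150 = $1450.
After the $1450 deductible portion, $16575 − $1450 = $15125 is subject to the copay.
Copay on this service: $150.
So the patient owes $1450 + $150 = $1600 before any cap.
Total out-of-pocket so far would be $2150 + $1600 = $3750, below the $10600 cap — no reduction.
Insurer pays the balance: $16575 − $1600 = $14975.

$14975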